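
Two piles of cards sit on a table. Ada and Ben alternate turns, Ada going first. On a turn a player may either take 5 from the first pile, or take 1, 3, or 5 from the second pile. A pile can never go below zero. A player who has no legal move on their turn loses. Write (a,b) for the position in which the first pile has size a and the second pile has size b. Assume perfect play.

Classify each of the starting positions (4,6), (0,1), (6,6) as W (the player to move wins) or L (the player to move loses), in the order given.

Compute win/loss labels from the base case upward. A position with no move is L. Any other position is W if it can reach an L in one move, else L.
No move ever increases a pile, so every position that can arise here has a ≤ 6 and b ≤ 6; it is enough to label the cells with 0 ≤ a ≤ 6 and 0 ≤ b ≤ 6.
Every move lowers a or b (never raises either), so fill the grid row by row in increasing a, and left to right within a row: each cell's successors are then already labelled.
      b=0  b=1  b=2  b=3  b=4  b=5  b=6
a=0:    L    W    L    W    L    W    L
a=1:    L    W    L    W    L    W    L
a=2:    L    W    L    W    L    W    L
a=3:    L    W    L    W    L    W    L
a=4:    L    W    L    W    L    W    L
a=5:    W    L    W    L    W    L    W
a=6:    W    L    W    L    W    L    W
Cells with no legal move (terminal, hence L): (0,0), (1,0), (2,0), (3,0), (4,0).
The remaining L cells, each justified by listing all of its moves:
(0,2): the only move is to (0,1)(W), a W ⇒ L
(0,4): moves to (0,3)(W), (0,1)(W); every one is W ⇒ L
(0,6): moves to (0,5)(W), (0,3)(W), (0,1)(W); every one is W ⇒ L
(1,2): the only move is to (1,1)(W), a W ⇒ L
(1,4): moves to (1,3)(W), (1,1)(W); every one is W ⇒ L
(1,6): moves to (1,5)(W), (1,3)(W), (1,1)(W); every one is W ⇒ L
(2,2): the only move is to (2,1)(W), a W ⇒ L
(2,4): moves to (2,3)(W), (2,1)(W); every one is W ⇒ L
(2,6): moves to (2,5)(W), (2,3)(W), (2,1)(W); every one is W ⇒ L
(3,2): the only move is to (3,1)(W), a W ⇒ L
(3,4): moves to (3,3)(W), (3,1)(W); every one is W ⇒ L
(3,6): moves to (3,5)(W), (3,3)(W), (3,1)(W); every one is W ⇒ L
(4,2): the only move is to (4,1)(W), a W ⇒ L
(4,4): moves to (4,3)(W), (4,1)(W); every one is W ⇒ L
(4,6): moves to (4,5)(W), (4,3)(W), (4,1)(W); every one is W ⇒ L
(5,1): moves to (0,1)(W), (5,0)(W); every one is W ⇒ L
(5,3): moves to (0,3)(W), (5,2)(W), (5,0)(W); every one is W ⇒ L
(5,5): moves to (0,5)(W), (5,4)(W), (5,2)(W), (5,0)(W); every one is W ⇒ L
(6,1): moves to (1,1)(W), (6,0)(W); every one is W ⇒ L
(6,3): moves to (1,3)(W), (6,2)(W), (6,0)(W); every one is W ⇒ L
(6,5): moves to (1,5)(W), (6,4)(W), (6,2)(W), (6,0)(W); every one is W ⇒ L
Every other cell has at least one move into one of the L cells above, so it is W.
(4,6): one of the L cells justified above, so L
(0,1): the move to (0,0) reaches an L cell, so W
(6,6): the move to (1,6) reaches an L cell, so W

(4,6): L, (0,1): W, (6,6): W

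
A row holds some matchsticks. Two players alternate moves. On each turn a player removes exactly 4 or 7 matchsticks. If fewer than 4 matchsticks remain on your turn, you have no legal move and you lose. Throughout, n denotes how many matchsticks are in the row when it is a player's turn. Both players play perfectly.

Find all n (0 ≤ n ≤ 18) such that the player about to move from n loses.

Work bottom-up. With no move the player to move loses. Otherwise the position is W if at least one move leads to an L position for the opponent, and L if every move leads to a W.
n=0: no move → L
n=1: no move → L
n=2: no move → L
n=3: no move → L
n=4: reaches L-position 0 → W
n=5: reaches L-position 1 → W
n=6: reaches L-position 2 → W
n=7: reaches L-position 3 → W
n=8: reaches L-position 1 → W
n=9: reaches L-position 2 → W
n=10: reaches L-position 3 → W
n=11: only reaches 7(W), 4(W), all W → L
n=12: only reaches 8(W), 5(W), all W → L
n=13: only reaches 9(W), 6(W), all W → L
n=14: only reaches 10(W), 7(W), all W → L
n=15: reaches L-position 11 → W
n=16: reaches L-position 12 → W
n=17: reaches L-position 13 → W
n=18: reaches L-position 14 → W
The losing starting values of n are exactly the entries labelled L in this table (8 of them).

0, 1, 2, 3, 11, 12, 13, 14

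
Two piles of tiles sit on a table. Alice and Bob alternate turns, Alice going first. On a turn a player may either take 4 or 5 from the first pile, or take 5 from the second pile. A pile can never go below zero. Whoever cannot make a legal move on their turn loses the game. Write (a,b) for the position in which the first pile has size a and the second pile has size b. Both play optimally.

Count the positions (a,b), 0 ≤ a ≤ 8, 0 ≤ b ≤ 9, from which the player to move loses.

40

Compute win/loss labels from the base case upward. A position with no move is L. Any other position is W if it can reach an L in one move, else L.
Every move lowers a or b (never raises either), so fill the grid row by row in increasing a, and left to right within a row: each cell's successors are then already labelled.
      b=0  b=1  b=2  b=3  b=4  b=5  b=6  b=7  b=8  b=9
a=0:    L    L    L    L    L    W    W    W    W    W
a=1:    L    L    L    L    L    W    W    W    W    W
a=2:    L    L    L    L    L    W    W    W    W    W
a=3:    L    L    L    L    L    W    W    W    W    W
a=4:    W    W    W    W    W    L    L    L    L    L
a=5:    W    W    W    W    W    L    L    L    L    L
a=6:    W    W    W    W    W    L    L    L    L    L
a=7:    W    W    W    W    W    L    L    L    L    L
a=8:    W    W    W    W    W    W    W    W    W    W
Cells with no legal move (terminal, hence L): (0,0), (0,1), (0,2), (0,3), (0,4), (1,0), (1,1), (1,2), (1,3), (1,4), (2,0), (2,1), (2,2), (2,3), (2,4), (3,0), (3,1), (3,2), (3,3), (3,4).
The remaining L cells, each justified by listing all of its moves:
(4,5): moves to (0,5)(W), (4,0)(W); every one is W ⇒ L
(4,6): moves to (0,6)(W), (4,1)(W); every one is W ⇒ L
(4,7): moves to (0,7)(W), (4,2)(W); every one is W ⇒ L
(4,8): moves to (0,8)(W), (4,3)(W); every one is W ⇒ L
(4,9): moves to (0,9)(W), (4,4)(W); every one is W ⇒ L
(5,5): moves to (1,5)(W), (0,5)(W), (5,0)(W); every one is W ⇒ L
(5,6): moves to (1,6)(W), (0,6)(W), (5,1)(W); every one is W ⇒ L
(5,7): moves to (1,7)(W), (0,7)(W), (5,2)(W); every one is W ⇒ L
(5,8): moves to (1,8)(W), (0,8)(W), (5,3)(W); every one is W ⇒ L
(5,9): moves to (1,9)(W), (0,9)(W), (5,4)(W); every one is W ⇒ L
(6,5): moves to (2,5)(W), (1,5)(W), (6,0)(W); every one is W ⇒ L
(6,6): moves to (2,6)(W), (1,6)(W), (6,1)(W); every one is W ⇒ L
(6,7): moves to (2,7)(W), (1,7)(W), (6,2)(W); every one is W ⇒ L
(6,8): moves to (2,8)(W), (1,8)(W), (6,3)(W); every one is W ⇒ L
(6,9): moves to (2,9)(W), (1,9)(W), (6,4)(W); every one is W ⇒ L
(7,5): moves to (3,5)(W), (2,5)(W), (7,0)(W); every one is W ⇒ L
(7,6): moves to (3,6)(W), (2,6)(W), (7,1)(W); every one is W ⇒ L
(7,7): moves to (3,7)(W), (2,7)(W), (7,2)(W); every one is W ⇒ L
(7,8): moves to (3,8)(W), (2,8)(W), (7,3)(W); every one is W ⇒ L
(7,9): moves to (3,9)(W), (2,9)(W), (7,4)(W); every one is W ⇒ L
Every other cell has at least one move into one of the L cells above, so it is W.
L cells per row: a=0: 5, a=1: 5, a=2: 5, a=3: 5, a=4: 5, a=5: 5, a=6: 5, a=7: 5, a=8: 0; total 40.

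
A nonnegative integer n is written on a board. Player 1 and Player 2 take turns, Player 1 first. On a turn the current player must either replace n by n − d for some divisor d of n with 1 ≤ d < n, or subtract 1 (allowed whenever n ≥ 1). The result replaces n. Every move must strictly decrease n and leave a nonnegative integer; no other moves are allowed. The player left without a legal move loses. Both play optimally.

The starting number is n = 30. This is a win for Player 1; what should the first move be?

Move to 15.

Classify positions by backward induction: terminal positions (no move available) are L. From any other position, the mover wins iff some move reaches an L.
n=0: no move → L
n=1: reaches L-position 0 → W
n=2: only reaches 1(W), which is W → L
n=3: reaches L-position 2 → W
n=4: reaches L-position 2 → W
n=5: only reaches 4(W), which is W → L
n=6: reaches L-position 5 → W
n=7: only reaches 6(W), which is W → L
n=8: reaches L-position 7 → W
n=9: only reaches 6(W), 8(W), all W → L
n=10: reaches L-position 5 → W
n=11: only reaches 10(W), which is W → L
n=12: reaches L-position 9 → W
n=13: only reaches 12(W), which is W → L
n=14: reaches L-position 7 → W
n=15: only reaches 10(W), 12(W), 14(W), all W → L
n=16: reaches L-position 15 → W
n=17: only reaches 16(W), which is W → L
n=18: reaches L-position 9 → W
n=19: only reaches 18(W), which is W → L
n=20: reaches L-position 15 → W
n=21: only reaches 14(W), 18(W), 20(W), all W → L
n=22: reaches L-position 11 → W
n=23: only reaches 22(W), which is W → L
n=24: reaches L-position 21 → W
n=25: only reaches 20(W), 24(W), all W → L
n=26: reaches L-position 13 → W
n=27: only reaches 18(W), 24(W), 26(W), all W → L
n=28: reaches L-position 21 → W
n=29: only reaches 28(W), which is W → L
n=30: reaches L-position 15 → W
From 30, the L positions reachable in one move are: 15, 25, 27, 29. Any move reaching one of these is winning.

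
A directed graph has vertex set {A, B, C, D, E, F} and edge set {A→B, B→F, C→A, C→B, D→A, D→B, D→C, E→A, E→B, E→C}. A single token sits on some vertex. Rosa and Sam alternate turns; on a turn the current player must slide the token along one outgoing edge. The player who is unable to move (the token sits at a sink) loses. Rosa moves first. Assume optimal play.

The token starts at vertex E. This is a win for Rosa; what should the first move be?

Move to A.

Compute win/loss labels from the base case upward. A position with no move is L. Any other position is W if it can reach an L in one move, else L.
Every edge goes from a vertex to one that appears earlier in the order F, B, A, C, E, D, so processing vertices in that order labels each vertex after all of its successors.
F: no outgoing edge → L
B: reaches L-position F → W
A: only reaches B(W), which is W → L
C: reaches L-position A → W
E: reaches L-position A → W
D: reaches L-position A → W
From E, the L positions reachable in one move are: A.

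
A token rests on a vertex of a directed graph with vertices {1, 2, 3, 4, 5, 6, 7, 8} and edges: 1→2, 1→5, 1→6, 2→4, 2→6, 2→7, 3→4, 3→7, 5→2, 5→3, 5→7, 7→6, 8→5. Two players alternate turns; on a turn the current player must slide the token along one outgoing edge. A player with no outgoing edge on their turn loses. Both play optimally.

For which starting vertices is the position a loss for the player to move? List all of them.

Positions with no move are L. A position that does have a move is losing for the player to move precisely when every available move leads to a winning position for the opponent. Fill in the labels:
Every edge goes from a vertex to one that appears earlier in the order 6, 4, 7, 2, 3, 5, 1, 8, so processing vertices in that order labels each vertex after all of its successors.
6: no outgoing edge → L
4: no outgoing edge → L
7: W (go to 6, an L position)
2: W (go to 4, an L position)
3: W (go to 4, an L position)
5: L (options 3(W), 2(W), 7(W) are all W)
1: W (go to 5, an L position)
8: W (go to 5, an L position)
The losing starting vertices are exactly the entries labelled L in this table (3 of them).

4, 5, 6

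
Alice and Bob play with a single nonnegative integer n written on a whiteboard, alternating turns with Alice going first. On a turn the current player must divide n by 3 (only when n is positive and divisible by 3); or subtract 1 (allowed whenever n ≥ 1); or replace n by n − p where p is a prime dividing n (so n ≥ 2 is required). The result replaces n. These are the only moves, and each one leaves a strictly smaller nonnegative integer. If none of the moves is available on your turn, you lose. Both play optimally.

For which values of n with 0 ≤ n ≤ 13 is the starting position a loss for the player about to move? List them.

Label each position W (a win for the player to move) or L (a loss). A position with no legal move is L; any other position is W exactly when some move reaches an L, and L when every move reaches a W.
n=0: no move → L
n=1: W (go to 0, an L position)
n=2: W (go to 0, an L position)
n=3: W (go to 0, an L position)
n=4: L (options 2(W), 3(W) are all W)
n=5: W (go to 0, an L position)
n=6: W (go to 4, an L position)
n=7: W (go to 0, an L position)
n=8: L (options 6(W), 7(W) are all W)
n=9: W (go to 8, an L position)
n=10: W (go to 8, an L position)
n=11: W (go to 0, an L position)
n=12: W (go to 4, an L position)
n=13: W (go to 0, an L position)
The losing starting values of n are exactly the entries labelled L in this table (3 of them).

0, 4, 8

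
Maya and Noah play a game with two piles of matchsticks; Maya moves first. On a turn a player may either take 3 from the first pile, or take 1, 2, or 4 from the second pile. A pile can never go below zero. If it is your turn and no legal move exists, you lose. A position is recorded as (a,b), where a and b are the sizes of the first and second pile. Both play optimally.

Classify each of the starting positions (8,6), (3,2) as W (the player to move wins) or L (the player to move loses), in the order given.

Use the standard recursion: the mover loses at a terminal position; elsewhere, the mover wins exactly when some move hands the opponent an L position.
No move ever increases a pile, so every position that can arise here has a ≤ 8 and b ≤ 6; it is enough to label the cells with 0 ≤ a ≤ 8 and 0 ≤ b ≤ 6.
Every move lowers a or b (never raises either), so fill the grid row by row in increasing a, and left to right within a row: each cell's successors are then already labelled.
      b=0  b=1  b=2  b=3  b=4  b=5  b=6
a=0:    L    W    W    L    W    W    L
a=1:    L    W    W    L    W    W    L
a=2:    L    W    W    L    W    W    L
a=3:    W    L    W    W    L    W    W
a=4:    W    L    W    W    L    W    W
a=5:    W    L    W    W    L    W    W
a=6:    L    W    W    L    W    W    L
a=7:    L    W    W    L    W    W    L
a=8:    L    W    W    L    W    W    L
Cells with no legal move (terminal, hence L): (0,0), (1,0), (2,0).
The remaining L cells, each justified by listing all of its moves:
(0,3): L (options (0,2)(W), (0,1)(W) are all W)
(0,6): L (options (0,5)(W), (0,4)(W), (0,2)(W) are all W)
(1,3): L (options (1,2)(W), (1,1)(W) are all W)
(1,6): L (options (1,5)(W), (1,4)(W), (1,2)(W) are all W)
(2,3): L (options (2,2)(W), (2,1)(W) are all W)
(2,6): L (options (2,5)(W), (2,4)(W), (2,2)(W) are all W)
(3,1): L (options (0,1)(W), (3,0)(W) are all W)
(3,4): L (options (0,4)(W), (3,3)(W), (3,2)(W), (3,0)(W) are all W)
(4,1): L (options (1,1)(W), (4,0)(W) are all W)
(4,4): L (options (1,4)(W), (4,3)(W), (4,2)(W), (4,0)(W) are all W)
(5,1): L (options (2,1)(W), (5,0)(W) are all W)
(5,4): L (options (2,4)(W), (5,3)(W), (5,2)(W), (5,0)(W) are all W)
(6,0): L (sole option (3,0)(W) is W)
(6,3): L (options (3,3)(W), (6,2)(W), (6,1)(W) are all W)
(6,6): L (options (3,6)(W), (6,5)(W), (6,4)(W), (6,2)(W) are all W)
(7,0): L (sole option (4,0)(W) is W)
(7,3): L (options (4,3)(W), (7,2)(W), (7,1)(W) are all W)
(7,6): L (options (4,6)(W), (7,5)(W), (7,4)(W), (7,2)(W) are all W)
(8,0): L (sole option (5,0)(W) is W)
(8,3): L (options (5,3)(W), (8,2)(W), (8,1)(W) are all W)
(8,6): L (options (5,6)(W), (8,5)(W), (8,4)(W), (8,2)(W) are all W)
Every other cell has at least one move into one of the L cells above, so it is W.
(8,6): one of the L cells justified above, so L
(3,2): the move to (3,1) reaches an L cell, so W

(8,6): L, (3,2): W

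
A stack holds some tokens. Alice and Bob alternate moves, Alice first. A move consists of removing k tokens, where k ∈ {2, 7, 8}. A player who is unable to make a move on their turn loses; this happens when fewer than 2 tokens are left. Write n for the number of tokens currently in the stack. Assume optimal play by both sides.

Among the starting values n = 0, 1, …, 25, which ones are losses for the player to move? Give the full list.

0, 1, 4, 5, 10, 14, 15, 19, 20, 24, 25

Label each position W (a win for the player to move) or L (a loss). A position with no legal move is L; any other position is W exactly when some move reaches an L, and L when every move reaches a W.
n=0: no move → L
n=1: no move → L
n=2: reaches L-position 0 → W
n=3: reaches L-position 1 → W
n=4: only reaches 2(W), which is W → L
n=5: only reaches 3(W), which is W → L
n=6: reaches L-position 4 → W
n=7: reaches L-position 5 → W
n=8: reaches L-position 1 → W
n=9: reaches L-position 1 → W
n=10: only reaches 8(W), 3(W), 2(W), all W → L
n=11: reaches L-position 4 → W
n=12: reaches L-position 10 → W
n=13: reaches L-position 5 → W
n=14: only reaches 12(W), 7(W), 6(W), all W → L
n=15: only reaches 13(W), 8(W), 7(W), all W → L
n=16: reaches L-position 14 → W
n=17: reaches L-position 15 → W
n=18: reaches L-position 10 → W
n=19: only reaches 17(W), 12(W), 11(W), all W → L
n=20: only reaches 18(W), 13(W), 12(W), all W → L
n=21: reaches L-position 19 → W
n=22: reaches L-position 20 → W
n=23: reaches L-position 15 → W
n=24: only reaches 22(W), 17(W), 16(W), all W → L
n=25: only reaches 23(W), 18(W), 17(W), all W → L
The losing starting values of n are exactly the entries labelled L in this table (11 of them).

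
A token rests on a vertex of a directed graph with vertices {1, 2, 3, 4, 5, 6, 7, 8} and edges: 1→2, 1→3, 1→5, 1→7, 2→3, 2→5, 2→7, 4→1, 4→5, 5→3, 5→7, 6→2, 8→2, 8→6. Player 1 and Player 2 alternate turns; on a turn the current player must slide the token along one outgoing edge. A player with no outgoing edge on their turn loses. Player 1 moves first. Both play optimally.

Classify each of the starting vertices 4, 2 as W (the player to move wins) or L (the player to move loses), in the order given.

Use the standard recursion: the mover loses at a terminal position; elsewhere, the mover wins exactly when some move hands the opponent an L position.
Every edge goes from a vertex to one that appears earlier in the order 7, 3, 5, 2, 1, 6, 8, 4, so processing vertices in that order labels each vertex after all of its successors.
7: no outgoing edge → L
3: no outgoing edge → L
5: →3(L), so W
2: →3(L), so W
1: →3(L), so W
6: →2(W) only, which is W, so L
8: →6(L), so W
4: →1(W), 5(W) — all W, so L

4: L, 2: W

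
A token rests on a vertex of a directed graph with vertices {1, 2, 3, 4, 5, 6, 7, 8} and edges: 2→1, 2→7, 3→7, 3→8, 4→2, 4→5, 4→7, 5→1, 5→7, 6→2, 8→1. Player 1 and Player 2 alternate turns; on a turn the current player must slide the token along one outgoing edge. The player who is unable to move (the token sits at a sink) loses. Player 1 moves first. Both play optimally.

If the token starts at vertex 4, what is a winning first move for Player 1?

Work bottom-up. With no move the player to move loses. Otherwise the position is W if at least one move leads to an L position for the opponent, and L if every move leads to a W.
Every edge goes from a vertex to one that appears earlier in the order 1, 7, 8, 2, 5, 4, 3, 6, so processing vertices in that order labels each vertex after all of its successors.
1: no outgoing edge → L
7: no outgoing edge → L
8: reaches L-position 1 → W
2: reaches L-position 7 → W
5: reaches L-position 7 → W
4: reaches L-position 7 → W
3: reaches L-position 7 → W
6: only reaches 2(W), which is W → L
From 4, the L positions reachable in one move are: 7.

Move to 7.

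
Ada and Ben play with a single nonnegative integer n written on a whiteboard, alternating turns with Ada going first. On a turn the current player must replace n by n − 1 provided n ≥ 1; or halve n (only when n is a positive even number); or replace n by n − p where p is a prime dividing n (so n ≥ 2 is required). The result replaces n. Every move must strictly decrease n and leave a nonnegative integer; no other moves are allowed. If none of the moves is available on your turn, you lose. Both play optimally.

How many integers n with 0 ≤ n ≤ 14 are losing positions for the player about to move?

Build the W/L table. Terminal = L. A non-terminal position is W if it has a move to some L; otherwise it is L.
n=0: no move → L
n=1: W (go to 0, an L position)
n=2: W (go to 0, an L position)
n=3: W (go to 0, an L position)
n=4: L (options 2(W), 3(W) are all W)
n=5: W (go to 0, an L position)
n=6: W (go to 4, an L position)
n=7: W (go to 0, an L position)
n=8: W (go to 4, an L position)
n=9: L (options 6(W), 8(W) are all W)
n=10: W (go to 9, an L position)
n=11: W (go to 0, an L position)
n=12: W (go to 9, an L position)
n=13: W (go to 0, an L position)
n=14: L (options 7(W), 12(W), 13(W) are all W)
L entries with 0 ≤ n ≤ 14: n = 0, 4, 9, 14; that makes 4.

4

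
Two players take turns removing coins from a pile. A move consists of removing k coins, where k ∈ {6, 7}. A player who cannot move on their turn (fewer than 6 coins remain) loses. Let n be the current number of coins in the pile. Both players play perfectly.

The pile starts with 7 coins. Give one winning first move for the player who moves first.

Remove 6, leaving 1.

Positions with no move are L. A position that does have a move is losing for the player to move precisely when every available move leads to a winning position for the opponent. Fill in the labels:
n=0: no move → L
n=1: no move → L
n=2: no move → L
n=3: no move → L
n=4: no move → L
n=5: no move → L
n=6: can move to 0, which is L ⇒ W
n=7: can move to 1, which is L ⇒ W
From 7, the L positions reachable in one move are: 1, 0. Any move reaching one of these is winning.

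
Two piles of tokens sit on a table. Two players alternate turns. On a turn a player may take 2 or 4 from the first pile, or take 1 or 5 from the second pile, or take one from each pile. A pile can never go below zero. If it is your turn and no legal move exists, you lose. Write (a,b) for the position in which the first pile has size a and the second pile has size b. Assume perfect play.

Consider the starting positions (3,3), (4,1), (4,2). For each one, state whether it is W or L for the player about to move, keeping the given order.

Use the standard recursion: the mover loses at a terminal position; elsewhere, the mover wins exactly when some move hands the opponent an L position.
No move ever increases a pile, so every position that can arise here has a ≤ 4 and b ≤ 3; it is enough to label the cells with 0 ≤ a ≤ 4 and 0 ≤ b ≤ 3.
Every move lowers a or b (never raises either), so fill the grid row by row in increasing a, and left to right within a row: each cell's successors are then already labelled.
      b=0  b=1  b=2  b=3
a=0:    L    W    L    W
a=1:    L    W    L    W
a=2:    W    W    W    W
a=3:    W    L    W    L
a=4:    W    L    W    L
Cells with no legal move (terminal, hence L): (0,0), (1,0).
The remaining L cells, each justified by listing all of its moves:
(0,2): L (sole option (0,1)(W) is W)
(1,2): L (options (1,1)(W), (0,1)(W) are all W)
(3,1): L (options (1,1)(W), (3,0)(W), (2,0)(W) are all W)
(3,3): L (options (1,3)(W), (3,2)(W), (2,2)(W) are all W)
(4,1): L (options (2,1)(W), (0,1)(W), (4,0)(W), (3,0)(W) are all W)
(4,3): L (options (2,3)(W), (0,3)(W), (4,2)(W), (3,2)(W) are all W)
Every other cell has at least one move into one of the L cells above, so it is W.
(3,3): one of the L cells justified above, so L
(4,1): one of the L cells justified above, so L
(4,2): the move to (0,2) reaches an L cell, so W

(3,3): L, (4,1): L, (4,2): W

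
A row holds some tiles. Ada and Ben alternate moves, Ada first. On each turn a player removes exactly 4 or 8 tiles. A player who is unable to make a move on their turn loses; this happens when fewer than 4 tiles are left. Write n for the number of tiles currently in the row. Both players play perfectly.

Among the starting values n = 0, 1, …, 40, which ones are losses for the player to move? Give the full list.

Label each position W (a win for the player to move) or L (a loss). A position with no legal move is L; any other position is W exactly when some move reaches an L, and L when every move reaches a W.
n=0: no move → L
n=1: no move → L
n=2: no move → L
n=3: no move → L
n=4: reaches L-position 0 → W
n=5: reaches L-position 1 → W
n=6: reaches L-position 2 → W
n=7: reaches L-position 3 → W
n=8: reaches L-position 0 → W
n=9: reaches L-position 1 → W
n=10: reaches L-position 2 → W
n=11: reaches L-position 3 → W
n=12: only reaches 8(W), 4(W), all W → L
n=13: only reaches 9(W), 5(W), all W → L
n=14: only reaches 10(W), 6(W), all W → L
n=15: only reaches 11(W), 7(W), all W → L
n=16: reaches L-position 12 → W
n=17: reaches L-position 13 → W
n=18: reaches L-position 14 → W
n=19: reaches L-position 15 → W
n=20: reaches L-position 12 → W
n=21: reaches L-position 13 → W
n=22: reaches L-position 14 → W
n=23: reaches L-position 15 → W
n=24: only reaches 20(W), 16(W), all W → L
n=25: only reaches 21(W), 17(W), all W → L
n=26: only reaches 22(W), 18(W), all W → L
n=27: only reaches 23(W), 19(W), all W → L
n=28: reaches L-position 24 → W
n=29: reaches L-position 25 → W
n=30: reaches L-position 26 → W
n=31: reaches L-position 27 → W
n=32: reaches L-position 24 → W
n=33: reaches L-position 25 → W
n=34: reaches L-position 26 → W
n=35: reaches L-position 27 → W
n=36: only reaches 32(W), 28(W), all W → L
n=37: only reaches 33(W), 29(W), all W → L
n=38: only reaches 34(W), 30(W), all W → L
n=39: only reaches 35(W), 31(W), all W → L
n=40: reaches L-position 36 → W
The losing starting values of n are exactly the entries labelled L in this table (16 of them).

0, 1, 2, 3, 12, 13, 14, 15, 24, 25, 26, 27, 36, 37, 38, 39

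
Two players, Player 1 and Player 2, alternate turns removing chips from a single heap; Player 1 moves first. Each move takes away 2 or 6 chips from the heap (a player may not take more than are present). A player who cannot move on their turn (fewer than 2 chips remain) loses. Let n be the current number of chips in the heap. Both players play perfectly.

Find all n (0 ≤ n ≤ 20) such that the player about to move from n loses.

Compute win/loss labels from the base case upward. A position with no move is L. Any other position is W if it can reach an L in one move, else L.
n=0: no move → L
n=1: no move → L
n=2: reaches L-position 0 → W
n=3: reaches L-position 1 → W
n=4: only reaches 2(W), which is W → L
n=5: only reaches 3(W), which is W → L
n=6: reaches L-position 4 → W
n=7: reaches L-position 5 → W
n=8: only reaches 6(W), 2(W), all W → L
n=9: only reaches 7(W), 3(W), all W → L
n=10: reaches L-position 8 → W
n=11: reaches L-position 9 → W
n=12: only reaches 10(W), 6(W), all W → L
n=13: only reaches 11(W), 7(W), all W → L
n=14: reaches L-position 12 → W
n=15: reaches L-position 13 → W
n=16: only reaches 14(W), 10(W), all W → L
n=17: only reaches 15(W), 11(W), all W → L
n=18: reaches L-position 16 → W
n=19: reaches L-position 17 → W
n=20: only reaches 18(W), 14(W), all W → L
Reading off the rows marked L gives the requested list; there are 11 such values of n.

0, 1, 4, 5, 8, 9, 12, 13, 16, 17, 20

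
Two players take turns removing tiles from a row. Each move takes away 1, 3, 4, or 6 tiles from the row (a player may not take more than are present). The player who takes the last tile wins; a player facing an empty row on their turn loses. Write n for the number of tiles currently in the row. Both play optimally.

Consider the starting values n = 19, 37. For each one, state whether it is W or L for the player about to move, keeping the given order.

19: W, 37: L

Positions with no move are L. A position that does have a move is losing for the player to move precisely when every available move leads to a winning position for the opponent. Fill in the labels:
n=0: no move → L
n=1: reaches L-position 0 → W
n=2: only reaches 1(W), which is W → L
n=3: reaches L-position 2 → W
n=4: reaches L-position 0 → W
n=5: reaches L-position 2 → W
n=6: reaches L-position 2 → W
n=7: only reaches 6(W), 4(W), 3(W), 1(W), all W → L
n=8: reaches L-position 7 → W
n=9: only reaches 8(W), 6(W), 5(W), 3(W), all W → L
n=10: reaches L-position 9 → W
n=11: reaches L-position 7 → W
n=12: reaches L-position 9 → W
n=13: reaches L-position 9 → W
n=14: only reaches 13(W), 11(W), 10(W), 8(W), all W → L
n=15: reaches L-position 14 → W
n=16: only reaches 15(W), 13(W), 12(W), 10(W), all W → L
n=17: reaches L-position 16 → W
n=18: reaches L-position 14 → W
n=19: reaches L-position 16 → W
n=20: reaches L-position 16 → W
n=21: only reaches 20(W), 18(W), 17(W), 15(W), all W → L
n=22: reaches L-position 21 → W
n=23: only reaches 22(W), 20(W), 19(W), 17(W), all W → L
n=24: reaches L-position 23 → W
n=25: reaches L-position 21 → W
n=26: reaches L-position 23 → W
n=27: reaches L-position 23 → W
n=28: only reaches 27(W), 25(W), 24(W), 22(W), all W → L
n=29: reaches L-position 28 → W
n=30: only reaches 29(W), 27(W), 26(W), 24(W), all W → L
n=31: reaches L-position 30 → W
n=32: reaches L-position 28 → W
n=33: reaches L-position 30 → W
n=34: reaches L-position 30 → W
n=35: only reaches 34(W), 32(W), 31(W), 29(W), all W → L
n=36: reaches L-position 35 → W
n=37: only reaches 36(W), 34(W), 33(W), 31(W), all W → L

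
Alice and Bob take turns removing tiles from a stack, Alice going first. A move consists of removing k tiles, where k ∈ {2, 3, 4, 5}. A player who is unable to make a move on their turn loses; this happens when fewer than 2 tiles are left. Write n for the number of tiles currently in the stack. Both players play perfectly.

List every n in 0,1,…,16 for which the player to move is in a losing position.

0, 1, 7, 8, 14, 15

Use the standard recursion: the mover loses at a terminal position; elsewhere, the mover wins exactly when some move hands the opponent an L position.
n=0: no move → L
n=1: no move → L
n=2: →0(L), so W
n=3: →1(L), so W
n=4: →1(L), so W
n=5: →1(L), so W
n=6: →1(L), so W
n=7: →5(W), 4(W), 3(W), 2(W) — all W, so L
n=8: →6(W), 5(W), 4(W), 3(W) — all W, so L
n=9: →7(L), so W
n=10: →8(L), so W
n=11: →8(L), so W
n=12: →8(L), so W
n=13: →8(L), so W
n=14: →12(W), 11(W), 10(W), 9(W) — all W, so L
n=15: →13(W), 12(W), 11(W), 10(W) — all W, so L
n=16: →14(L), so W
Reading off the rows marked L gives the requested list; there are 6 such values of n.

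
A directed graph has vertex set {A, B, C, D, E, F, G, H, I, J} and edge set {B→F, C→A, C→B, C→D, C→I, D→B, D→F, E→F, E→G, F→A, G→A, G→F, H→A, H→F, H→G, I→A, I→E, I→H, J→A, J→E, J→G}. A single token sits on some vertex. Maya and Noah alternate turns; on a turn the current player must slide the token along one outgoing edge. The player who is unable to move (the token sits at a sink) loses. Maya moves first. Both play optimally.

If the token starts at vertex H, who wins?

Use the standard recursion: the mover loses at a terminal position; elsewhere, the mover wins exactly when some move hands the opponent an L position.
Every edge goes from a vertex to one that appears earlier in the order A, F, B, G, H, D, E, I, J, C, so processing vertices in that order labels each vertex after all of its successors.
A: no outgoing edge → L
F: →A(L), so W
B: →F(W) only, which is W, so L
G: →A(L), so W
H: →A(L), so W
D: →B(L), so W
E: →G(W), F(W) — all W, so L
I: →E(L), so W
J: →E(L), so W
C: →B(L), so W
From H Maya can move to A, reaching an L position.

Maya wins.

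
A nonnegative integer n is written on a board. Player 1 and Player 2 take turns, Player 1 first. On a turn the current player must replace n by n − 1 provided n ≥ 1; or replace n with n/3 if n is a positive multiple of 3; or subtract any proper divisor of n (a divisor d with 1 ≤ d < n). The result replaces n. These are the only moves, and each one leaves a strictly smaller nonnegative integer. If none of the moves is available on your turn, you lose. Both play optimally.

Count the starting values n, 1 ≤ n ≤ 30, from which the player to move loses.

Label each position W (a win for the player to move) or L (a loss). A position with no legal move is L; any other position is W exactly when some move reaches an L, and L when every move reaches a W.
n=0: no move → L
n=1: W (go to 0, an L position)
n=2: L (sole option 1(W) is W)
n=3: W (go to 2, an L position)
n=4: W (go to 2, an L position)
n=5: L (sole option 4(W) is W)
n=6: W (go to 2, an L position)
n=7: L (sole option 6(W) is W)
n=8: W (go to 7, an L position)
n=9: L (options 3(W), 6(W), 8(W) are all W)
n=10: W (go to 5, an L position)
n=11: L (sole option 10(W) is W)
n=12: W (go to 9, an L position)
n=13: L (sole option 12(W) is W)
n=14: W (go to 7, an L position)
n=15: W (go to 5, an L position)
n=16: L (options 8(W), 12(W), 14(W), 15(W) are all W)
n=17: W (go to 16, an L position)
n=18: W (go to 9, an L position)
n=19: L (sole option 18(W) is W)
n=20: W (go to 16, an L position)
n=21: W (go to 7, an L position)
n=22: W (go to 11, an L position)
n=23: L (sole option 22(W) is W)
n=24: W (go to 16, an L position)
n=25: L (options 20(W), 24(W) are all W)
n=26: W (go to 13, an L position)
n=27: W (go to 9, an L position)
n=28: L (options 14(W), 21(W), 24(W), 26(W), 27(W) are all W)
n=29: W (go to 28, an L position)
n=30: W (go to 25, an L position)
L entries with 1 ≤ n ≤ 30 (n=0 is outside the asked range and is not counted): n = 2, 5, 7, 9, 11, 13, 16, 19, 23, 25, 28; that makes 11.

11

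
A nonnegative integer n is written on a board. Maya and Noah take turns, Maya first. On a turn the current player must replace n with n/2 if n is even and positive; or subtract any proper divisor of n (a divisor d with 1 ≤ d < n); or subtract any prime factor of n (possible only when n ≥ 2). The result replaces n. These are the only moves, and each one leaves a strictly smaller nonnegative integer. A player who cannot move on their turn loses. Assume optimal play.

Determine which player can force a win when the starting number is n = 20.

Noah wins.

Use the standard recursion: the mover loses at a terminal position; elsewhere, the mover wins exactly when some move hands the opponent an L position.
n=0: no move → L
n=1: no move → L
n=2: reaches L-position 0 → W
n=3: reaches L-position 0 → W
n=4: only reaches 2(W), 3(W), all W → L
n=5: reaches L-position 0 → W
n=6: reaches L-position 4 → W
n=7: reaches L-position 0 → W
n=8: reaches L-position 4 → W
n=9: only reaches 6(W), 8(W), all W → L
n=10: reaches L-position 9 → W
n=11: reaches L-position 0 → W
n=12: reaches L-position 9 → W
n=13: reaches L-position 0 → W
n=14: only reaches 7(W), 12(W), 13(W), all W → L
n=15: reaches L-position 14 → W
n=16: reaches L-position 14 → W
n=17: reaches L-position 0 → W
n=18: reaches L-position 9 → W
n=19: reaches L-position 0 → W
n=20: only reaches 10(W), 15(W), 16(W), 18(W), 19(W), all W → L
Every move from 20 reaches a W position, so the mover loses.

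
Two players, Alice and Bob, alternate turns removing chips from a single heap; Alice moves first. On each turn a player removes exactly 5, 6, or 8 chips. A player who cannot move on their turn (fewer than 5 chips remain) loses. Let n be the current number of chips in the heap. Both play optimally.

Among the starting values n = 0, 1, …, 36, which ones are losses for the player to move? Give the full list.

Compute win/loss labels from the base case upward. A position with no move is L. Any other position is W if it can reach an L in one move, else L.
n=0: no move → L
n=1: no move → L
n=2: no move → L
n=3: no move → L
n=4: no move → L
n=5: reaches L-position 0 → W
n=6: reaches L-position 1 → W
n=7: reaches L-position 2 → W
n=8: reaches L-position 3 → W
n=9: reaches L-position 4 → W
n=10: reaches L-position 4 → W
n=11: reaches L-position 3 → W
n=12: reaches L-position 4 → W
n=13: only reaches 8(W), 7(W), 5(W), all W → L
n=14: only reaches 9(W), 8(W), 6(W), all W → L
n=15: only reaches 10(W), 9(W), 7(W), all W → L
n=16: only reaches 11(W), 10(W), 8(W), all W → L
n=17: only reaches 12(W), 11(W), 9(W), all W → L
n=18: reaches L-position 13 → W
n=19: reaches L-position 14 → W
n=20: reaches L-position 15 → W
n=21: reaches L-position 16 → W
n=22: reaches L-position 17 → W
n=23: reaches L-position 17 → W
n=24: reaches L-position 16 → W
n=25: reaches L-position 17 → W
n=26: only reaches 21(W), 20(W), 18(W), all W → L
n=27: only reaches 22(W), 21(W), 19(W), all W → L
n=28: only reaches 23(W), 22(W), 20(W), all W → L
n=29: only reaches 24(W), 23(W), 21(W), all W → L
n=30: only reaches 25(W), 24(W), 22(W), all W → L
n=31: reaches L-position 26 → W
n=32: reaches L-position 27 → W
n=33: reaches L-position 28 → W
n=34: reaches L-position 29 → W
n=35: reaches L-position 30 → W
n=36: reaches L-position 30 → W
Reading off the rows marked L gives the requested list; there are 15 such values of n.

0, 1, 2, 3, 4, 13, 14, 15, 16, 17, 26, 27, 28, 29, 30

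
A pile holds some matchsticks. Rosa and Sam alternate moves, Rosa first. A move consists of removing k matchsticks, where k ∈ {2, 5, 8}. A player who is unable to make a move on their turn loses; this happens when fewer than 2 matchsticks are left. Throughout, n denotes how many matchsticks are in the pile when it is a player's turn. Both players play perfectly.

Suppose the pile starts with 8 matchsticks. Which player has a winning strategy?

Use the standard recursion: the mover loses at a terminal position; elsewhere, the mover wins exactly when some move hands the opponent an L position.
n=0: no move → L
n=1: no move → L
n=2: can move to 0, which is L ⇒ W
n=3: can move to 1, which is L ⇒ W
n=4: the only move is to 2(W), a W ⇒ L
n=5: can move to 0, which is L ⇒ W
n=6: can move to 4, which is L ⇒ W
n=7: moves to 5(W), 2(W); every one is W ⇒ L
n=8: can move to 0, which is L ⇒ W
The starting position 8 is W: Rosa should remove 8, leaving 0, handing over an L position.

Rosa wins.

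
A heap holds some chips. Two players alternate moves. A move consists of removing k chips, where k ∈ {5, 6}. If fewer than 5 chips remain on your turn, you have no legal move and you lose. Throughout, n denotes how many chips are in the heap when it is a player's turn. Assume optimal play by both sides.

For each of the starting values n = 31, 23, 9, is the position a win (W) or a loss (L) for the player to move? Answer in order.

Use the standard recursion: the mover loses at a terminal position; elsewhere, the mover wins exactly when some move hands the opponent an L position.
n=0: no move → L
n=1: no move → L
n=2: no move → L
n=3: no move → L
n=4: no move → L
n=5: →0(L), so W
n=6: →1(L), so W
n=7: →2(L), so W
n=8: →3(L), so W
n=9: →4(L), so W
n=10: →4(L), so W
n=11: →6(W), 5(W) — all W, so L
n=12: →7(W), 6(W) — all W, so L
n=13: →8(W), 7(W) — all W, so L
n=14: →9(W), 8(W) — all W, so L
n=15: →10(W), 9(W) — all W, so L
n=16: →11(L), so W
n=17: →12(L), so W
n=18: →13(L), so W
n=19: →14(L), so W
n=20: →15(L), so W
n=21: →15(L), so W
n=22: →17(W), 16(W) — all W, so L
n=23: →18(W), 17(W) — all W, so L
n=24: →19(W), 18(W) — all W, so L
n=25: →20(W), 19(W) — all W, so L
n=26: →21(W), 20(W) — all W, so L
n=27: →22(L), so W
n=28: →23(L), so W
n=29: →24(L), so W
n=30: →25(L), so W
n=31: →26(L), so W

31: W, 23: L, 9: W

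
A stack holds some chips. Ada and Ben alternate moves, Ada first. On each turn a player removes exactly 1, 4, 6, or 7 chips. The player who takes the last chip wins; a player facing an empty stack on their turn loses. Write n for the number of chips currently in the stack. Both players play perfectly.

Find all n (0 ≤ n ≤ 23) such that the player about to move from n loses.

Label each position W (a win for the player to move) or L (a loss). A position with no legal move is L; any other position is W exactly when some move reaches an L, and L when every move reaches a W.
n=0: no move → L
n=1: can move to 0, which is L ⇒ W
n=2: the only move is to 1(W), a W ⇒ L
n=3: can move to 2, which is L ⇒ W
n=4: can move to 0, which is L ⇒ W
n=5: moves to 4(W), 1(W); every one is W ⇒ L
n=6: can move to 5, which is L ⇒ W
n=7: can move to 0, which is L ⇒ W
n=8: can move to 2, which is L ⇒ W
n=9: can move to 5, which is L ⇒ W
n=10: moves to 9(W), 6(W), 4(W), 3(W); every one is W ⇒ L
n=11: can move to 10, which is L ⇒ W
n=12: can move to 5, which is L ⇒ W
n=13: moves to 12(W), 9(W), 7(W), 6(W); every one is W ⇒ L
n=14: can move to 13, which is L ⇒ W
n=15: moves to 14(W), 11(W), 9(W), 8(W); every one is W ⇒ L
n=16: can move to 15, which is L ⇒ W
n=17: can move to 13, which is L ⇒ W
n=18: moves to 17(W), 14(W), 12(W), 11(W); every one is W ⇒ L
n=19: can move to 18, which is L ⇒ W
n=20: can move to 13, which is L ⇒ W
n=21: can move to 15, which is L ⇒ W
n=22: can move to 18, which is L ⇒ W
n=23: moves to 22(W), 19(W), 17(W), 16(W); every one is W ⇒ L
Reading off the rows marked L gives the requested list; there are 8 such values of n.

0, 2, 5, 10, 13, 15, 18, 23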